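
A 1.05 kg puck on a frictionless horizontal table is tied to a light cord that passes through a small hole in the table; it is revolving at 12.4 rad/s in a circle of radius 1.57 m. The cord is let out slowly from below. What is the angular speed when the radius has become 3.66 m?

The constraining force is radial, so m r² ω about the center is conserved.
ω₂ = ω₁ (r₁/r₂)² = (12.4)(1.57/3.66)² = 2.282 rad/s.

ω₂ ≈ 2.28 rad/s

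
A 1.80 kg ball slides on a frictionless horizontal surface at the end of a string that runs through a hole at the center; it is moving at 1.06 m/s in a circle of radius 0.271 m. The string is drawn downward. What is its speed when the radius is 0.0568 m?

Central (radial) force ⇒ zero torque about the center ⇒ m v r is constant.
v₂ = v₁ r₁ / r₂ = (1.06)(0.271) / (0.0568) = 5.057 m/s.

v₂ ≈ 5.06 m/s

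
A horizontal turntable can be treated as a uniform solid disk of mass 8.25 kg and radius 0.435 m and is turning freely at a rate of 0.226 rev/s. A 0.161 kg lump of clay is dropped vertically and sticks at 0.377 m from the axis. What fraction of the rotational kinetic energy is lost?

fraction ≈ 0.0285

No external torque acts about the axis; L_before = L_after.
I_p = ½(8.25)(0.435)² = 0.7806 kg·m².
Added inertia Σmr² = (0.161)(0.377)² = 0.02288 kg·m²; I_f = 0.7806 + 0.02288 = 0.8034 kg·m².
ω_f = I_p ω_i / I_f = (0.7806)(0.226) / 0.8034 = 0.2196 rev/s.
KE_i = ½(0.7806)(1.420 rad/s)² = 0.7870 J; KE_f = ½(0.8034)(1.380)² = 0.7645 J.
Fraction lost = 0.02848.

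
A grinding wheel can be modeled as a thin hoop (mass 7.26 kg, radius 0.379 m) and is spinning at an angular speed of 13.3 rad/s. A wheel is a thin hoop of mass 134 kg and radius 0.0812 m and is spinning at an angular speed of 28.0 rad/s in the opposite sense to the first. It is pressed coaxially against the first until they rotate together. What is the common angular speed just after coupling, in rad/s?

No external torque acts about the common axis, so total angular momentum is conserved.
Moments of inertia: I_A = (7.26)(0.379)² = 1.043 kg·m²; I_B = (134)(0.0812)² = 0.8835 kg·m².
Taking A's sense as positive: L = (1.043)(13.3) − (0.8835)(28.0) = -10.87 kg·m²·rad/s.
Combined I = 1.043 + 0.8835 = 1.926 kg·m².
ω_f = L / I = -10.87 / 1.926 = -5.642 rad/s.

|ω_f| ≈ 5.64 rad/s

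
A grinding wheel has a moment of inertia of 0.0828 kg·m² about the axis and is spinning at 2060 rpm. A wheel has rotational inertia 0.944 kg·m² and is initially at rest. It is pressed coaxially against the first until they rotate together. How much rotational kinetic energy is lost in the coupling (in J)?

The coupling torques are internal; angular momentum about the shared axis is conserved.
Taking A's sense as positive: L = (0.08280)(2060) = 170.6 kg·m²·rpm.
Combined I = 0.08280 + 0.9440 = 1.027 kg·m².
ω_f = L / I = 170.6 / 1.027 = 166.1 rpm.
KE_i = ½ΣIω² = 1927 J; KE_f = ½(1.027)(17.40)² = 155.4 J.

ΔKE lost ≈ 1770 J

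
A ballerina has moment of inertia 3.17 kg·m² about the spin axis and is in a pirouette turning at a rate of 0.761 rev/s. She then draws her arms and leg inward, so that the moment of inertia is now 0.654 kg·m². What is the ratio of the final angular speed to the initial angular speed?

ω₂/ω₁ ≈ 4.85

Angular momentum about the spin axis is conserved since the torque about it is zero.
ω₂/ω₁ = I₁/I₂ = 3.170 / 0.6540 = 4.847.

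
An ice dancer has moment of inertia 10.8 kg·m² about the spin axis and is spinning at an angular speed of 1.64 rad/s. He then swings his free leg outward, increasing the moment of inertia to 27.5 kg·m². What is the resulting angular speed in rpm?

ω₂ ≈ 6.15 rpm

Angular momentum about the spin axis is conserved since the torque about it is zero.
ω₂ = I₁ω₁ / I₂ = (10.80)(1.64 rad/s) / (27.50) = 0.6441 rad/s = 6.150 rpm.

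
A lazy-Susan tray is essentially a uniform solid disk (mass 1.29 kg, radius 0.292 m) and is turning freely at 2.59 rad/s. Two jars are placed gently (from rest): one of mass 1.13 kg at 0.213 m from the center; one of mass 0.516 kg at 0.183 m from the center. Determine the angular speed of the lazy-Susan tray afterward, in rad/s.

The added mass arrives with no angular momentum about the center, and any external torque about the center is negligible, so the system's angular momentum is conserved.
I_p = ½(1.29)(0.292)² = 0.05500 kg·m².
Added inertia Σmr² = (1.13)(0.213)² + (0.516)(0.183)² = 0.06855 kg·m²; I_f = 0.05500 + 0.06855 = 0.1235 kg·m².
ω_f = I_p ω_i / I_f = (0.05500)(2.59) / 0.1235 = 1.153 rad/s.

ω_f ≈ 1.15 rad/s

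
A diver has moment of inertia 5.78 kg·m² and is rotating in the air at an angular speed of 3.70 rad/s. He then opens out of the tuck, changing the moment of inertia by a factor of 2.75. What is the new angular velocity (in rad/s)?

ω₂ ≈ 1.35 rad/s

No external torque acts about the spin axis, so angular momentum is conserved.
I₂ = 2.75 × 5.78 = 15.90 kg·m².
ω₂ = I₁ω₁ / I₂ = (5.780)(3.70 rad/s) / (15.90) = 1.345 rad/s.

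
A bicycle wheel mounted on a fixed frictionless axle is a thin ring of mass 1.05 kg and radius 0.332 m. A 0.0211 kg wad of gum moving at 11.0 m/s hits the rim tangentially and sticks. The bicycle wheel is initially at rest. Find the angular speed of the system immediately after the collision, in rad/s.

The axle reaction passes through the axle and exerts no torque about it; angular momentum about the axle is conserved through the impact.
I_p = (1.05)(0.332)² = 0.1157 kg·m². Taking the sense of the wad of gum's angular momentum as positive, L_{wad} = m v R = (0.0211)(11.0)(0.332) = 0.07706 kg·m²/s.
L_i = 0 + 0.07706 = 0.07706 kg·m²/s.
After sticking, I_f = I_p + m R² = 0.1157 + (0.0211)(0.332)² = 0.1181 kg·m².
ω_f = L_i / I_f = 0.07706 / 0.1181 = 0.6527 rad/s.

|ω_f| ≈ 0.653 rad/s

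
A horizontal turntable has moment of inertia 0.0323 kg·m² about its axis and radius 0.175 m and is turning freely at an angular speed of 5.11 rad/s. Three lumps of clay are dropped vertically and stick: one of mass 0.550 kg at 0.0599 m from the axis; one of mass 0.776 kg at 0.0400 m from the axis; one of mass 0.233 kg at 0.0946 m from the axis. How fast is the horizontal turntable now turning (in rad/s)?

ω_f ≈ 4.39 rad/s

No external torque acts about the axis; L_before = L_after.
Added inertia Σmr² = (0.550)(0.0599)² + (0.776)(0.0400)² + (0.233)(0.0946)² = 0.005300 kg·m²; I_f = 0.03230 + 0.005300 = 0.03760 kg·m².
ω_f = I_p ω_i / I_f = (0.03230)(5.11) / 0.03760 = 4.390 rad/s.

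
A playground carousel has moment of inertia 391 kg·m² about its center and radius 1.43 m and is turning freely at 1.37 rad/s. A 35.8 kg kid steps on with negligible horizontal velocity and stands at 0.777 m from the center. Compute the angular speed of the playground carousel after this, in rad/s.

No external torque acts about the center; L_before = L_after.
Added inertia Σmr² = (35.8)(0.777)² = 21.61 kg·m²; I_f = 391.0 + 21.61 = 412.6 kg·m².
ω_f = I_p ω_i / I_f = (391.0)(1.37) / 412.6 = 1.298 rad/s.

ω_f ≈ 1.30 rad/s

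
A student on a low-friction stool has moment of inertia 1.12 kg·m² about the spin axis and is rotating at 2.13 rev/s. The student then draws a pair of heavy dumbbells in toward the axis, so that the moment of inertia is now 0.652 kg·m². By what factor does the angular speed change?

No external torque acts about the spin axis, so angular momentum is conserved.
ω₂/ω₁ = I₁/I₂ = 1.120 / 0.6520 = 1.718.

ω₂/ω₁ ≈ 1.72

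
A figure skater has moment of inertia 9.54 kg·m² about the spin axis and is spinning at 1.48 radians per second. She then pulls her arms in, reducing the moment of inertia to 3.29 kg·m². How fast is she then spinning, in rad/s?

ω₂ ≈ 4.29 rad/s

Angular momentum about the spin axis is conserved since the torque about it is zero.
ω₂ = I₁ω₁ / I₂ = (9.540)(1.48 rad/s) / (3.290) = 4.292 rad/s.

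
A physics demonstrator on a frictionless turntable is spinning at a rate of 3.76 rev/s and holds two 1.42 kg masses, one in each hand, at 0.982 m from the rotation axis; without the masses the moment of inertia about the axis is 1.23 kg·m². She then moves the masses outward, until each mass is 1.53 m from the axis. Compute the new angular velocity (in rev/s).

No external torque acts about the spin axis, so angular momentum is conserved.
I₁ = 1.23 + 2(1.42)(0.982)² = 3.969 kg·m²; I₂ = 1.23 + 2(1.42)(1.53)² = 7.878 kg·m².
ω₂ = I₁ω₁ / I₂ = (3.969)(3.76 rev/s) / (7.878) = 1.894 rev/s.

ω₂ ≈ 1.89 rev/s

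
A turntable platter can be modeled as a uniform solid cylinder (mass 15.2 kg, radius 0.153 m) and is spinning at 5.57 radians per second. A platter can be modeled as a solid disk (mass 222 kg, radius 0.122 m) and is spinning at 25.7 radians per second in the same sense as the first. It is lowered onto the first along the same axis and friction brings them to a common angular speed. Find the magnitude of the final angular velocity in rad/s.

No external torque acts about the common axis, so total angular momentum is conserved.
Moments of inertia: I_A = ½(15.2)(0.153)² = 0.1779 kg·m²; I_B = ½(222)(0.122)² = 1.652 kg·m².
Taking A's sense as positive: L = (0.1779)(5.57) + (1.652)(25.7) = 43.45 kg·m²·rad/s.
Combined I = 0.1779 + 1.652 = 1.830 kg·m².
ω_f = L / I = 43.45 / 1.830 = 23.74 rad/s.

|ω_f| ≈ 23.7 rad/s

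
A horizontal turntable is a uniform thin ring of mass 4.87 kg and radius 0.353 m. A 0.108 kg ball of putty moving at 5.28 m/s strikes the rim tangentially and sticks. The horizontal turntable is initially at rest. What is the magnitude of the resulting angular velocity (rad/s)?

|ω_f| ≈ 0.325 rad/s

About the axle the impulsive forces during the collision are internal, so angular momentum about that axis is conserved.
I_p = (4.87)(0.353)² = 0.6068 kg·m². Taking the sense of the ball of putty's angular momentum as positive, L_{ball} = m v R = (0.108)(5.28)(0.353) = 0.2013 kg·m²/s.
L_i = 0 + 0.2013 = 0.2013 kg·m²/s.
After sticking, I_f = I_p + m R² = 0.6068 + (0.108)(0.353)² = 0.6203 kg·m².
ω_f = L_i / I_f = 0.2013 / 0.6203 = 0.3245 rad/s.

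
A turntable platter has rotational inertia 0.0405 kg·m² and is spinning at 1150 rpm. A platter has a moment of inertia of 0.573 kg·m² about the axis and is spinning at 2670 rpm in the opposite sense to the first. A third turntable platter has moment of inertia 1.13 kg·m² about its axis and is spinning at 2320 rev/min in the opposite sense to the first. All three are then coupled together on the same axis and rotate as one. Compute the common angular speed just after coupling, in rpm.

No external torque acts about the common axis, so total angular momentum is conserved.
Taking A's sense as positive: L = (0.04050)(1150) − (0.5730)(2670) − (1.130)(2320) = -4105 kg·m²·rpm.
Combined I = 0.04050 + 0.5730 + 1.130 = 1.743 kg·m².
ω_f = L / I = -4105 / 1.743 = -2354 rpm.

|ω_f| ≈ 2350 rpm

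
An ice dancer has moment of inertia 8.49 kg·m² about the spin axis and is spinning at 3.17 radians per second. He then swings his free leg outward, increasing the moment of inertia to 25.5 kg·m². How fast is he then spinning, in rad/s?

No external torque acts about the spin axis, so angular momentum is conserved.
ω₂ = I₁ω₁ / I₂ = (8.490)(3.17 rad/s) / (25.50) = 1.055 rad/s.

ω₂ ≈ 1.06 rad/s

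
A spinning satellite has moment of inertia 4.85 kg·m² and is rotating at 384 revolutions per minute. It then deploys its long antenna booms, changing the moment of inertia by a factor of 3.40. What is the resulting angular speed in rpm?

No external torque acts about the spin axis, so angular momentum is conserved.
I₂ = 3.40 × 4.85 = 16.49 kg·m².
ω₂ = I₁ω₁ / I₂ = (4.850)(384 rpm) / (16.49) = 112.9 rpm.

ω₂ ≈ 113 rpm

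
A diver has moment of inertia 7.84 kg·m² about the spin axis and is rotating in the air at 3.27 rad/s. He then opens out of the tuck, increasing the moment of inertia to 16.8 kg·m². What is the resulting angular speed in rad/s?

Angular momentum about the spin axis is conserved since the torque about it is zero.
ω₂ = I₁ω₁ / I₂ = (7.840)(3.27 rad/s) / (16.80) = 1.526 rad/s.

ω₂ ≈ 1.53 rad/s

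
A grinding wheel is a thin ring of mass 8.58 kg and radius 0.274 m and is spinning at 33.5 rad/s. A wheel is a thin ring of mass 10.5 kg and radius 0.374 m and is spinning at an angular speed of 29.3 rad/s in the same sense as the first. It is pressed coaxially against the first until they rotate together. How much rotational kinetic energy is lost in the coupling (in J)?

No external torque acts about the common axis, so total angular momentum is conserved.
Moments of inertia: I_A = (8.58)(0.274)² = 0.6442 kg·m²; I_B = (10.5)(0.374)² = 1.469 kg·m².
Taking A's sense as positive: L = (0.6442)(33.5) + (1.469)(29.3) = 64.61 kg·m²·rad/s.
Combined I = 0.6442 + 1.469 = 2.113 kg·m².
ω_f = L / I = 64.61 / 2.113 = 30.58 rad/s.
KE_i = ½ΣIω² = 991.9 J; KE_f = ½(2.113)(30.58)² = 987.9 J.

ΔKE lost ≈ 3.95 J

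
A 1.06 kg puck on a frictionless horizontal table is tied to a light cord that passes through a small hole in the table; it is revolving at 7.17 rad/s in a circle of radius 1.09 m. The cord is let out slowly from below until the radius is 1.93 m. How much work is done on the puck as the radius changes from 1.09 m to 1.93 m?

No torque about the axis ⇒ m r₁² ω₁ = m r₂² ω₂.
ω₂ = ω₁ (r₁/r₂)² = (7.17)(1.09/1.93)² = 2.287 rad/s.
W = ΔKE = ½m(v₂² − v₁²) = -22.05 J.

W ≈ -22.0 J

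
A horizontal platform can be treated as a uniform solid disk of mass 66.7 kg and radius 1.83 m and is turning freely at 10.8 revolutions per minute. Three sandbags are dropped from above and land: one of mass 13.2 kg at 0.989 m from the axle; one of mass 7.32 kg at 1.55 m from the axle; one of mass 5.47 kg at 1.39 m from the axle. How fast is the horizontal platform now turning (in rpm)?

ω_f ≈ 7.90 rpm

The added mass arrives with no angular momentum about the axle, and any external torque about the axle is negligible, so the system's angular momentum is conserved.
I_p = ½(66.7)(1.83)² = 111.7 kg·m².
Added inertia Σmr² = (13.2)(0.989)² + (7.32)(1.55)² + (5.47)(1.39)² = 41.07 kg·m²; I_f = 111.7 + 41.07 = 152.8 kg·m².
ω_f = I_p ω_i / I_f = (111.7)(10.8) / 152.8 = 7.897 rpm.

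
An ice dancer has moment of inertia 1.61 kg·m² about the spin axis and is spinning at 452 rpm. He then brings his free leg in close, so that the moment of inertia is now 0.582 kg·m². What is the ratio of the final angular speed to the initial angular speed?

With no external torque about the axis, L is conserved: I₁ω₁ = I₂ω₂.
ω₂/ω₁ = I₁/I₂ = 1.610 / 0.5820 = 2.766.

ω₂/ω₁ ≈ 2.77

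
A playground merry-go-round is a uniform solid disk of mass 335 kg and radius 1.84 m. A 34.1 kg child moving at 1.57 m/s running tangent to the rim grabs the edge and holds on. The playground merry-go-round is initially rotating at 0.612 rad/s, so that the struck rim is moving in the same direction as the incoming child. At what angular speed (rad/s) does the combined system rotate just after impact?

|ω_f| ≈ 0.653 rad/s

About the axle the impulsive forces during the collision are internal, so angular momentum about that axis is conserved.
I_p = ½(335)(1.84)² = 567.1 kg·m². Taking the sense of the child's angular momentum as positive, L_{child} = m v R = (34.1)(1.57)(1.84) = 98.51 kg·m²/s.
L_i = +I_p ω_p + m v R = +(567.1)(0.612) + 98.51 = 445.6 kg·m²/s.
After sticking, I_f = I_p + m R² = 567.1 + (34.1)(1.84)² = 682.5 kg·m².
ω_f = L_i / I_f = 445.6 / 682.5 = 0.6528 rad/s.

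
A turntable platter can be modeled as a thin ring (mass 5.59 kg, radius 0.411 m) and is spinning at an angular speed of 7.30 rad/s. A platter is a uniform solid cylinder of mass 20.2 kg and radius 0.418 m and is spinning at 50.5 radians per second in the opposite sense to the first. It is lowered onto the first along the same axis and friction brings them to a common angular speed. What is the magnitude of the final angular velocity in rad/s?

|ω_f| ≈ 30.4 rad/s

The coupling torques are internal; angular momentum about the shared axis is conserved.
Moments of inertia: I_A = (5.59)(0.411)² = 0.9443 kg·m²; I_B = ½(20.2)(0.418)² = 1.765 kg·m².
Taking A's sense as positive: L = (0.9443)(7.30) − (1.765)(50.5) = -82.22 kg·m²·rad/s.
Combined I = 0.9443 + 1.765 = 2.709 kg·m².
ω_f = L / I = -82.22 / 2.709 = -30.35 rad/s.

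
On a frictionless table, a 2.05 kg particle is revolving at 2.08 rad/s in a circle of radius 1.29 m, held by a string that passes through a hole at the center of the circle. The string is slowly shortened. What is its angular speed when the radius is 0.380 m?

ω₂ ≈ 24.0 rad/s

The constraining force is radial, so m r² ω about the center is conserved.
ω₂ = ω₁ (r₁/r₂)² = (2.08)(1.29/0.380)² = 23.97 rad/s.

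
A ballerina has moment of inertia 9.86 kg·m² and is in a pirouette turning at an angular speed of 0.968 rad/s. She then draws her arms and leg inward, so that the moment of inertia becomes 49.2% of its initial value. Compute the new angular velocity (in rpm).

With no external torque about the axis, L is conserved: I₁ω₁ = I₂ω₂.
I₂ = 0.492 × 9.86 = 4.851 kg·m².
ω₂ = I₁ω₁ / I₂ = (9.860)(0.968 rad/s) / (4.851) = 1.967 rad/s = 18.79 rpm.

ω₂ ≈ 18.8 rpm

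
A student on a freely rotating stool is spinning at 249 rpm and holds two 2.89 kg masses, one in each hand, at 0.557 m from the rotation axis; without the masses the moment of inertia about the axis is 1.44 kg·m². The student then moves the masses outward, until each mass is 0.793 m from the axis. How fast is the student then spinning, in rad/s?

ω₂ ≈ 16.6 rad/s

Angular momentum about the spin axis is conserved since the torque about it is zero.
I₁ = 1.44 + 2(2.89)(0.557)² = 3.233 kg·m²; I₂ = 1.44 + 2(2.89)(0.793)² = 5.075 kg·m².
ω₂ = I₁ω₁ / I₂ = (3.233)(249 rpm) / (5.075) = 158.6 rpm = 16.61 rad/s.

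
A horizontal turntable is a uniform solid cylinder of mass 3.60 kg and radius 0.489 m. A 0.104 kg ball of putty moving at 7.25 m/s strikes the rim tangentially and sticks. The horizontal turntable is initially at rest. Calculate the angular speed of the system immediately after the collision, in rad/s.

|ω_f| ≈ 0.810 rad/s

About the axle the impulsive forces during the collision are internal, so angular momentum about that axis is conserved.
I_p = ½(3.60)(0.489)² = 0.4304 kg·m². Taking the sense of the ball of putty's angular momentum as positive, L_{ball} = m v R = (0.104)(7.25)(0.489) = 0.3687 kg·m²/s.
L_i = 0 + 0.3687 = 0.3687 kg·m²/s.
After sticking, I_f = I_p + m R² = 0.4304 + (0.104)(0.489)² = 0.4553 kg·m².
ω_f = L_i / I_f = 0.3687 / 0.4553 = 0.8098 rad/s.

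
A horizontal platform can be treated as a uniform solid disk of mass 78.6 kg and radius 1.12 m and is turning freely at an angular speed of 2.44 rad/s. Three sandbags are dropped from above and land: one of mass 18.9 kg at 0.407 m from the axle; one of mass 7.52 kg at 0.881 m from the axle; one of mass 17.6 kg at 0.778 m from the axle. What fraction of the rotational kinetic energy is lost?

fraction ≈ 0.285

The added mass arrives with no angular momentum about the axle, and any external torque about the axle is negligible, so the system's angular momentum is conserved.
I_p = ½(78.6)(1.12)² = 49.30 kg·m².
Added inertia Σmr² = (18.9)(0.407)² + (7.52)(0.881)² + (17.6)(0.778)² = 19.62 kg·m²; I_f = 49.30 + 19.62 = 68.92 kg·m².
ω_f = I_p ω_i / I_f = (49.30)(2.44) / 68.92 = 1.745 rad/s.
KE_i = ½(49.30)(2.440 rad/s)² = 146.8 J; KE_f = ½(68.92)(1.745)² = 105.0 J.
Fraction lost = 0.2847.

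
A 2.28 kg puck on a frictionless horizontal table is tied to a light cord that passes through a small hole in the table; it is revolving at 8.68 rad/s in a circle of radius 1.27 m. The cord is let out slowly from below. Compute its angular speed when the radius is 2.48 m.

ω₂ ≈ 2.28 rad/s

The constraining force is radial, so m r² ω about the center is conserved.
ω₂ = ω₁ (r₁/r₂)² = (8.68)(1.27/2.48)² = 2.276 rad/s.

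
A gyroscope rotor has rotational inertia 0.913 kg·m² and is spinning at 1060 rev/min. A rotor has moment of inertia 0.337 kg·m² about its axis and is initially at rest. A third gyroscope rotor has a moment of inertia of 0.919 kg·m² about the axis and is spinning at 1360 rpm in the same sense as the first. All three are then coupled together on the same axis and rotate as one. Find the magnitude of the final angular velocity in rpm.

No external torque acts about the common axis, so total angular momentum is conserved.
Taking A's sense as positive: L = (0.9130)(1060) + (0.9190)(1360) = 2218 kg·m²·rpm.
Combined I = 0.9130 + 0.3370 + 0.9190 = 2.169 kg·m².
ω_f = L / I = 2218 / 2.169 = 1022 rpm.

|ω_f| ≈ 1020 rpm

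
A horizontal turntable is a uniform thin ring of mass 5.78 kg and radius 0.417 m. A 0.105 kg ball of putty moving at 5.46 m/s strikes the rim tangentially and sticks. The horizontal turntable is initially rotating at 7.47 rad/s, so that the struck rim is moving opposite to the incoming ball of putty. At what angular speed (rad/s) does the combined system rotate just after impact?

About the axle the impulsive forces during the collision are internal, so angular momentum about that axis is conserved.
I_p = (5.78)(0.417)² = 1.005 kg·m². Taking the sense of the ball of putty's angular momentum as positive, L_{ball} = m v R = (0.105)(5.46)(0.417) = 0.2391 kg·m²/s.
L_i = −I_p ω_p + m v R = −(1.005)(7.47) + 0.2391 = -7.269 kg·m²/s.
After sticking, I_f = I_p + m R² = 1.005 + (0.105)(0.417)² = 1.023 kg·m².
ω_f = L_i / I_f = -7.269 / 1.023 = -7.103 rad/s.

|ω_f| ≈ 7.10 rad/s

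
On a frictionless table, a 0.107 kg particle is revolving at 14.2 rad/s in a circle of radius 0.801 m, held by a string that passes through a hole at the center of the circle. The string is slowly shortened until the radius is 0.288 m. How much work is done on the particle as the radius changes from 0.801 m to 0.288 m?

W ≈ 46.6 J

No torque about the axis ⇒ m r₁² ω₁ = m r₂² ω₂.
ω₂ = ω₁ (r₁/r₂)² = (14.2)(0.801/0.288)² = 109.8 rad/s.
W = ΔKE = ½m(v₂² − v₁²) = 46.62 J.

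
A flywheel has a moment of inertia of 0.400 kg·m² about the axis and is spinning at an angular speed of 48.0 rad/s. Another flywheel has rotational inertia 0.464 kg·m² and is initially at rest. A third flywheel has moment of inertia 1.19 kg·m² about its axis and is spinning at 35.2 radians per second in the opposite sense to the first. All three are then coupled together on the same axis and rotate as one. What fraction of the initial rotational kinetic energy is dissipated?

fraction ≈ 0.895

No external torque acts about the common axis, so total angular momentum is conserved.
Taking A's sense as positive: L = (0.4000)(48.0) − (1.190)(35.2) = -22.69 kg·m²·rad/s.
Combined I = 0.4000 + 0.4640 + 1.190 = 2.054 kg·m².
ω_f = L / I = -22.69 / 2.054 = -11.05 rad/s.
KE_i = ½ΣIω² = 1198 J; KE_f = ½(2.054)(11.05)² = 125.3 J.
Fraction dissipated = (KE_i − KE_f)/KE_i = 0.8954.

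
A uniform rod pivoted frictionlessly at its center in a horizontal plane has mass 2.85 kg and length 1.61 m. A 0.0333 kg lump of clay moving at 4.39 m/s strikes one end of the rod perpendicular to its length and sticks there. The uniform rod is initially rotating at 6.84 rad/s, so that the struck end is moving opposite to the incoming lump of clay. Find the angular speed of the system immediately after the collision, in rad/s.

About the pivot the impulsive forces during the collision are internal, so angular momentum about that axis is conserved.
I_p = (1/12)(2.85)(1.61)² = 0.6156 kg·m². Taking the sense of the lump of clay's angular momentum as positive, L_{lump} = m v R = (0.0333)(4.39)(1.61/2) = 0.1177 kg·m²/s.
L_i = −I_p ω_p + m v R = −(0.6156)(6.84) + 0.1177 = -4.093 kg·m²/s.
After sticking, I_f = I_p + m R² = 0.6156 + (0.0333)(1.61/2)² = 0.6372 kg·m².
ω_f = L_i / I_f = -4.093 / 0.6372 = -6.424 rad/s.

|ω_f| ≈ 6.42 rad/s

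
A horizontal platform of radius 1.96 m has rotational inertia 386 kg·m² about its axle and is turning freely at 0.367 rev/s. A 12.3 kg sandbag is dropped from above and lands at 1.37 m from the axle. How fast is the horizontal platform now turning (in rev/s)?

ω_f ≈ 0.346 rev/s

The added mass arrives with no angular momentum about the axle, and any external torque about the axle is negligible, so the system's angular momentum is conserved.
Added inertia Σmr² = (12.3)(1.37)² = 23.09 kg·m²; I_f = 386.0 + 23.09 = 409.1 kg·m².
ω_f = I_p ω_i / I_f = (386.0)(0.367) / 409.1 = 0.3463 rev/s.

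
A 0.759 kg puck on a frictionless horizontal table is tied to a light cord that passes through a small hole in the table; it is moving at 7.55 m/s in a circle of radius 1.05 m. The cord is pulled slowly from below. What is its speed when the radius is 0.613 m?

Central (radial) force ⇒ zero torque about the center ⇒ m v r is constant.
v₂ = v₁ r₁ / r₂ = (7.55)(1.05) / (0.613) = 12.93 m/s.

v₂ ≈ 12.9 m/s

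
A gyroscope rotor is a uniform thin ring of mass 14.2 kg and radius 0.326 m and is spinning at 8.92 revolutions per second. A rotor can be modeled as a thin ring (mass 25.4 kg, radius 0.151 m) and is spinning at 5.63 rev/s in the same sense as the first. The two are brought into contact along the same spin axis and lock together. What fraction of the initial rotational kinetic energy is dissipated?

fraction ≈ 0.0327

The coupling torques are internal; angular momentum about the shared axis is conserved.
Moments of inertia: I_A = (14.2)(0.326)² = 1.509 kg·m²; I_B = (25.4)(0.151)² = 0.5791 kg·m².
Taking A's sense as positive: L = (1.509)(8.92) + (0.5791)(5.63) = 16.72 kg·m²·rev/s.
Combined I = 1.509 + 0.5791 = 2.088 kg·m².
ω_f = L / I = 16.72 / 2.088 = 8.008 rev/s.
KE_i = ½ΣIω² = 2733 J; KE_f = ½(2.088)(50.31)² = 2643 J.
Fraction dissipated = (KE_i − KE_f)/KE_i = 0.03273.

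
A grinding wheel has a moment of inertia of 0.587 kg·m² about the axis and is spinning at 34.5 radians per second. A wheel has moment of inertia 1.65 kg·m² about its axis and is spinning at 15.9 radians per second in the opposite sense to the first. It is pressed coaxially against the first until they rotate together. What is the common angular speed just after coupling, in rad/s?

|ω_f| ≈ 2.67 rad/s

The coupling torques are internal; angular momentum about the shared axis is conserved.
Taking A's sense as positive: L = (0.5870)(34.5) − (1.650)(15.9) = -5.983 kg·m²·rad/s.
Combined I = 0.5870 + 1.650 = 2.237 kg·m².
ω_f = L / I = -5.983 / 2.237 = -2.675 rad/s.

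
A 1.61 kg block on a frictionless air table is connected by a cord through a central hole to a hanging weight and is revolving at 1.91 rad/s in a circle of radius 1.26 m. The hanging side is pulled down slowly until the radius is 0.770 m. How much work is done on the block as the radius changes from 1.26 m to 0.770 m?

No torque about the axis ⇒ m r₁² ω₁ = m r₂² ω₂.
ω₂ = ω₁ (r₁/r₂)² = (1.91)(1.26/0.770)² = 5.114 rad/s.
W = ΔKE = ½m(v₂² − v₁²) = 7.822 J.

W ≈ 7.82 J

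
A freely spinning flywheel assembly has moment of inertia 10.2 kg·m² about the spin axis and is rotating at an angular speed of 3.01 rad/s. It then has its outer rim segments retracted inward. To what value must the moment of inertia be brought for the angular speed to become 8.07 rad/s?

I₂ ≈ 3.80 kg·m²

With no external torque about the axis, L is conserved: I₁ω₁ = I₂ω₂.
I₂ = I₁ω₁ / ω₂ = (10.2)(3.01) / (8.07) = 3.804 kg·m².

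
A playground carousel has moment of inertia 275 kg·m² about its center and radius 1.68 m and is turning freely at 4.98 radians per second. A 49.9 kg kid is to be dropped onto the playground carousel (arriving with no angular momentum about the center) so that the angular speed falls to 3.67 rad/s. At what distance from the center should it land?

r ≈ 1.40 m

No external torque acts about the center; L_before = L_after.
I_p ω_i = (I_p + m r²) ω_f ⇒ m r² = I_p(ω_i/ω_f − 1) = 275.0(4.98/3.67 − 1) = 98.16 kg·m².
r = √(98.16/49.9) = 1.403 m.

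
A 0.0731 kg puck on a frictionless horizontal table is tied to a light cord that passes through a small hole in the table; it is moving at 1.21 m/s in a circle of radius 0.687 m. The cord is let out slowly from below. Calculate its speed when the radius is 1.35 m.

v₂ ≈ 0.616 m/s

The only horizontal force on the mass is along the cord (radial), so it exerts no torque about the hole and angular momentum m v r is conserved.
v₂ = v₁ r₁ / r₂ = (1.21)(0.687) / (1.35) = 0.6158 m/s.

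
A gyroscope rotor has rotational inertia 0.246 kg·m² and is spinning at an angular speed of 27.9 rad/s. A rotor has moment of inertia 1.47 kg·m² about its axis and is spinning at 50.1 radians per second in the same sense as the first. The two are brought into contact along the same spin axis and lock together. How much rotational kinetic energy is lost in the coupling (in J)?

The coupling torques are internal; angular momentum about the shared axis is conserved.
Taking A's sense as positive: L = (0.2460)(27.9) + (1.470)(50.1) = 80.51 kg·m²·rad/s.
Combined I = 0.2460 + 1.470 = 1.716 kg·m².
ω_f = L / I = 80.51 / 1.716 = 46.92 rad/s.
KE_i = ½ΣIω² = 1941 J; KE_f = ½(1.716)(46.92)² = 1889 J.

ΔKE lost ≈ 51.9 J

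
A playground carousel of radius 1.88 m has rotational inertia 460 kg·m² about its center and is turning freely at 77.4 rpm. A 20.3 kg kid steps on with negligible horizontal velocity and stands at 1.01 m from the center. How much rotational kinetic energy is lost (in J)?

No external torque acts about the center; L_before = L_after.
Added inertia Σmr² = (20.3)(1.01)² = 20.71 kg·m²; I_f = 460.0 + 20.71 = 480.7 kg·m².
ω_f = I_p ω_i / I_f = (460.0)(77.4) / 480.7 = 74.07 rpm.
KE_i = ½(460.0)(8.105 rad/s)² = 15110 J; KE_f = ½(480.7)(7.756)² = 14460 J.

energy lost ≈ 651 J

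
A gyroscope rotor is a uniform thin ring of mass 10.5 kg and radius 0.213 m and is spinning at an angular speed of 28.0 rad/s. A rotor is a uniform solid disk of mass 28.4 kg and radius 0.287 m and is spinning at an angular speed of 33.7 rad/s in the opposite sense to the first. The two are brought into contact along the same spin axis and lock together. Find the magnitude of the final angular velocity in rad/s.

|ω_f| ≈ 15.8 rad/s

No external torque acts about the common axis, so total angular momentum is conserved.
Moments of inertia: I_A = (10.5)(0.213)² = 0.4764 kg·m²; I_B = ½(28.4)(0.287)² = 1.170 kg·m².
Taking A's sense as positive: L = (0.4764)(28.0) − (1.170)(33.7) = -26.08 kg·m²·rad/s.
Combined I = 0.4764 + 1.170 = 1.646 kg·m².
ω_f = L / I = -26.08 / 1.646 = -15.84 rad/s.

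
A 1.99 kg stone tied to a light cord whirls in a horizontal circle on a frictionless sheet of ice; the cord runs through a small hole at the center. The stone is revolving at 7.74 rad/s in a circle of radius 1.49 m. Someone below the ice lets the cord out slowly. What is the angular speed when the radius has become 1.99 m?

The constraining force is radial, so m r² ω about the center is conserved.
ω₂ = ω₁ (r₁/r₂)² = (7.74)(1.49/1.99)² = 4.339 rad/s.

ω₂ ≈ 4.34 rad/s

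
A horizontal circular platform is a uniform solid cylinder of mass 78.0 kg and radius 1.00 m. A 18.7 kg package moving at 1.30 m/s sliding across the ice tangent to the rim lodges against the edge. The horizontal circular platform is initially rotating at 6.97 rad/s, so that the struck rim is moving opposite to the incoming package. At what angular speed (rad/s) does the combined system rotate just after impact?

|ω_f| ≈ 4.29 rad/s

The axle reaction passes through the central axle and exerts no torque about it; angular momentum about the central axle is conserved through the impact.
I_p = ½(78.0)(1.00)² = 39.00 kg·m². Taking the sense of the package's angular momentum as positive, L_{package} = m v R = (18.7)(1.30)(1.00) = 24.31 kg·m²/s.
L_i = −I_p ω_p + m v R = −(39.00)(6.97) + 24.31 = -247.5 kg·m²/s.
After sticking, I_f = I_p + m R² = 39.00 + (18.7)(1.00)² = 57.70 kg·m².
ω_f = L_i / I_f = -247.5 / 57.70 = -4.290 rad/s.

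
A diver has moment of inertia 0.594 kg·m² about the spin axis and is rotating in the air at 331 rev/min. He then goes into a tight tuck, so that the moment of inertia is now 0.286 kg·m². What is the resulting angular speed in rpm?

Angular momentum about the spin axis is conserved since the torque about it is zero.
ω₂ = I₁ω₁ / I₂ = (0.5940)(331 rpm) / (0.2860) = 687.5 rpm.

ω₂ ≈ 687 rpm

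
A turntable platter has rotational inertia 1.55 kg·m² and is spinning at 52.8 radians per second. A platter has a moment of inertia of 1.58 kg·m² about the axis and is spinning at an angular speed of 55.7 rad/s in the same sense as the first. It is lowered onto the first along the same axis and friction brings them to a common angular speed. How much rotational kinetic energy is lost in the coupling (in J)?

No external torque acts about the common axis, so total angular momentum is conserved.
Taking A's sense as positive: L = (1.550)(52.8) + (1.580)(55.7) = 169.8 kg·m²·rad/s.
Combined I = 1.550 + 1.580 = 3.130 kg·m².
ω_f = L / I = 169.8 / 3.130 = 54.26 rad/s.
KE_i = ½ΣIω² = 4612 J; KE_f = ½(3.130)(54.26)² = 4608 J.

ΔKE lost ≈ 3.29 J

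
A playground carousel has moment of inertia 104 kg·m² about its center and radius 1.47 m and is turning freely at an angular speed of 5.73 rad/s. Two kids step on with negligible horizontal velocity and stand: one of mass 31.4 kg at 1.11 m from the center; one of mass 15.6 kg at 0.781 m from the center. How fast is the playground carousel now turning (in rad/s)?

The added mass arrives with no angular momentum about the center, and any external torque about the center is negligible, so the system's angular momentum is conserved.
Added inertia Σmr² = (31.4)(1.11)² + (15.6)(0.781)² = 48.20 kg·m²; I_f = 104.0 + 48.20 = 152.2 kg·m².
ω_f = I_p ω_i / I_f = (104.0)(5.73) / 152.2 = 3.915 rad/s.

ω_f ≈ 3.92 rad/s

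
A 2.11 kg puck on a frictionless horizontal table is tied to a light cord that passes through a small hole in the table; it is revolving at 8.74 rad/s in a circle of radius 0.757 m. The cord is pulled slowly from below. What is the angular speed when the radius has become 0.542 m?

ω₂ ≈ 17.0 rad/s

No torque about the axis ⇒ m r₁² ω₁ = m r₂² ω₂.
ω₂ = ω₁ (r₁/r₂)² = (8.74)(0.757/0.542)² = 17.05 rad/s.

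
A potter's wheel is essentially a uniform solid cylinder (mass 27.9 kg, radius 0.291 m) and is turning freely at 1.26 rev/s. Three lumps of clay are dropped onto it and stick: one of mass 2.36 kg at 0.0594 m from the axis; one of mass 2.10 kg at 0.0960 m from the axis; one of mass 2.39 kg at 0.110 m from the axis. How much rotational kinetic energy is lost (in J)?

The added mass arrives with no angular momentum about the axis, and any external torque about the axis is negligible, so the system's angular momentum is conserved.
I_p = ½(27.9)(0.291)² = 1.181 kg·m².
Added inertia Σmr² = (2.36)(0.0594)² + (2.10)(0.0960)² + (2.39)(0.110)² = 0.05660 kg·m²; I_f = 1.181 + 0.05660 = 1.238 kg·m².
ω_f = I_p ω_i / I_f = (1.181)(1.26) / 1.238 = 1.202 rev/s.
KE_i = ½(1.181)(7.917 rad/s)² = 37.02 J; KE_f = ½(1.238)(7.555)² = 35.33 J.

energy lost ≈ 1.69 J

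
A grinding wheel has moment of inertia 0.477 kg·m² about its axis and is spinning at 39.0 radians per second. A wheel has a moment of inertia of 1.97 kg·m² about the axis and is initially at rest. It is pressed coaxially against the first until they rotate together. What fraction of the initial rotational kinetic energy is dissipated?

fraction ≈ 0.805

The coupling torques are internal; angular momentum about the shared axis is conserved.
Taking A's sense as positive: L = (0.4770)(39.0) = 18.60 kg·m²·rad/s.
Combined I = 0.4770 + 1.970 = 2.447 kg·m².
ω_f = L / I = 18.60 / 2.447 = 7.602 rad/s.
KE_i = ½ΣIω² = 362.8 J; KE_f = ½(2.447)(7.602)² = 70.71 J.
Fraction dissipated = (KE_i − KE_f)/KE_i = 0.8051.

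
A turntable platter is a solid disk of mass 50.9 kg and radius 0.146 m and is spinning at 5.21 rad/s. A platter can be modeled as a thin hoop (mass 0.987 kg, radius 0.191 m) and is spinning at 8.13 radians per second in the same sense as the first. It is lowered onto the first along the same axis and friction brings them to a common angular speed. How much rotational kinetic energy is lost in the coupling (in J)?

No external torque acts about the common axis, so total angular momentum is conserved.
Moments of inertia: I_A = ½(50.9)(0.146)² = 0.5425 kg·m²; I_B = (0.987)(0.191)² = 0.03601 kg·m².
Taking A's sense as positive: L = (0.5425)(5.21) + (0.03601)(8.13) = 3.119 kg·m²·rad/s.
Combined I = 0.5425 + 0.03601 = 0.5785 kg·m².
ω_f = L / I = 3.119 / 0.5785 = 5.392 rad/s.
KE_i = ½ΣIω² = 8.553 J; KE_f = ½(0.5785)(5.392)² = 8.409 J.

ΔKE lost ≈ 0.144 J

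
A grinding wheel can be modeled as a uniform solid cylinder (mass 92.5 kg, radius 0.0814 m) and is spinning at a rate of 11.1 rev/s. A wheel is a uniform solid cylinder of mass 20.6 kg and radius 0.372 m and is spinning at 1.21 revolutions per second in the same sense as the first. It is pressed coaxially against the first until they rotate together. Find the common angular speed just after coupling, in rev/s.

The coupling torques are internal; angular momentum about the shared axis is conserved.
Moments of inertia: I_A = ½(92.5)(0.0814)² = 0.3065 kg·m²; I_B = ½(20.6)(0.372)² = 1.425 kg·m².
Taking A's sense as positive: L = (0.3065)(11.1) + (1.425)(1.21) = 5.126 kg·m²·rev/s.
Combined I = 0.3065 + 1.425 = 1.732 kg·m².
ω_f = L / I = 5.126 / 1.732 = 2.960 rev/s.

|ω_f| ≈ 2.96 rev/s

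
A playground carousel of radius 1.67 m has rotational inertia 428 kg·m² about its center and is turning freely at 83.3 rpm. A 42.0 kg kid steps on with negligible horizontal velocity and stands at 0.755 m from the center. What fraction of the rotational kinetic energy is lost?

fraction ≈ 0.0530

The added mass arrives with no angular momentum about the center, and any external torque about the center is negligible, so the system's angular momentum is conserved.
Added inertia Σmr² = (42.0)(0.755)² = 23.94 kg·m²; I_f = 428.0 + 23.94 = 451.9 kg·m².
ω_f = I_p ω_i / I_f = (428.0)(83.3) / 451.9 = 78.89 rpm.
KE_i = ½(428.0)(8.723 rad/s)² = 16280 J; KE_f = ½(451.9)(8.261)² = 15420 J.
Fraction lost = 0.05297.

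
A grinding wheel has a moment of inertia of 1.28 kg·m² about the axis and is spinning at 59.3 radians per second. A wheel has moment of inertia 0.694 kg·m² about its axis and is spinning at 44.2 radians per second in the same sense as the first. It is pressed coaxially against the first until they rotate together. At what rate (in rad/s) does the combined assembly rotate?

|ω_f| ≈ 54.0 rad/s

No external torque acts about the common axis, so total angular momentum is conserved.
Taking A's sense as positive: L = (1.280)(59.3) + (0.6940)(44.2) = 106.6 kg·m²·rad/s.
Combined I = 1.280 + 0.6940 = 1.974 kg·m².
ω_f = L / I = 106.6 / 1.974 = 53.99 rad/s.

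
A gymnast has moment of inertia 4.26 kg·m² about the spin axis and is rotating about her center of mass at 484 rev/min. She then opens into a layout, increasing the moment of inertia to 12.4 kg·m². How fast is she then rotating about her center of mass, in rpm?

ω₂ ≈ 166 rpm

No external torque acts about the spin axis, so angular momentum is conserved.
ω₂ = I₁ω₁ / I₂ = (4.260)(484 rpm) / (12.40) = 166.3 rpm.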